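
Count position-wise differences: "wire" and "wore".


Comparing character by character (same length = 4):
  Pos 0: 'w' vs 'w' =
  Pos 1: 'i' vs 'o' !=
  Pos 2: 'r' vs 'r' =
  Pos 3: 'e' vs 'e' =
Hamming distance = 1


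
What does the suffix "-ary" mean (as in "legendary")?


Suffix: -ary
Example: legendary (legend + -ary)
Meaning = relating to


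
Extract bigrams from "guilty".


Word: "guilty" (length 6)
Number of bigrams = 6 - 2 + 1 = 5
  Position 0: "gu"
  Position 1: "ui"
  Position 2: "il"
  Position 3: "lt"
  Position 4: "ty"
Bigrams = "gu", "ui", "il", "lt", "ty"


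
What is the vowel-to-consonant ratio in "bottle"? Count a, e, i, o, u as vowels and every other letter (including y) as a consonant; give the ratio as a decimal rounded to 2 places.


Word: "bottle"
Vowels (a,e,i,o,u): 2
Consonants: 4
Ratio = 2/4
= 0.50


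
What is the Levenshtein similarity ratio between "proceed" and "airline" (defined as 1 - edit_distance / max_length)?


Word 1: "proceed" (length 7)
Word 2: "airline" (length 7)
One optimal edit sequence:
  1. insert 'a'  (+1)
  2. substitute 'p' -> 'i'  (+1)
  3. keep 'r'
  4. substitute 'o' -> 'l'  (+1)
  5. substitute 'c' -> 'i'  (+1)
  6. substitute 'e' -> 'n'  (+1)
  7. keep 'e'
  8. delete 'd'  (+1)
Edit distance = 6
Max length = max(7, 7) = 7
Similarity = 1 - 6/7
= 0.1429


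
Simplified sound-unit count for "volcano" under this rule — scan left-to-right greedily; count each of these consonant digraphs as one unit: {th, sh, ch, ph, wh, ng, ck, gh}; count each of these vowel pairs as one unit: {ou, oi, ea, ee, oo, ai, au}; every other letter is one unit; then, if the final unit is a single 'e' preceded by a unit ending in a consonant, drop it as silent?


Word: "volcano" (7 letters)
Left-to-right scan:
  1. 'v' (letter)
  2. 'o' (letter)
  3. 'l' (letter)
  4. 'c' (letter)
  5. 'a' (letter)
  6. 'n' (letter)
  7. 'o' (letter)
Units from scan: 7
Sound units = 7 units


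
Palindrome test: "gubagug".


Word: "gubagug"
Reversed: "gugabug"
Forward == Backward? gubagug != gugabug
Palindrome = No


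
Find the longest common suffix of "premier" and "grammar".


Word 1: "premier"
Word 2: "grammar"
Comparing from end:
  Pos -1: 'r' == 'r'
  Pos -2: 'e' != 'a' (stop)
LCS = "r" (length 1)


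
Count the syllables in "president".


Word: "president"
Syllable breakdown: pres-i-dent
Counting: 3 parts
= 3 syllables


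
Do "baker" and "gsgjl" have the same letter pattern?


Pattern of "baker": [0, 1, 2, 3, 4]
Pattern of "gsgjl": [0, 1, 0, 2, 3]
Patterns do not match
Same pattern = No


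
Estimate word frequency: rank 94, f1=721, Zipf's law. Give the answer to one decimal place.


Zipf's law: f(r) = f(1) / r
f(1) = 721
f(94) = 721 / 94
= 7.7 occurrences


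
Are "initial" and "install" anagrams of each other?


Word 1: "initial" → sorted: aiiilnt
Word 2: "install" → sorted: aillnst
Same letters? aiiilnt != aillnst
Anagram = No


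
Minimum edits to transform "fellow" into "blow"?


Word 1: "fellow" (length 6)
Word 2: "blow" (length 4)
One optimal edit sequence (insert/delete/substitute each cost 1):
  1. delete 'f'  (+1)
  2. delete 'e'  (+1)
  3. substitute 'l' -> 'b'  (+1)
  4. keep 'l'
  5. keep 'o'
  6. keep 'w'
Total edit operations: 3
Edit distance = 3


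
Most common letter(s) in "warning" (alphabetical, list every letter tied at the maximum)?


Word: "warning"
Letter counts:
  'a': 1
  'g': 1
  'i': 1
  'n': 2
  'r': 1
  'w': 1
Maximum count = 2
Most frequent = 'n' (2 times each)


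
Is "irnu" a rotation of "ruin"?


Word: "ruin", Candidate: "irnu"
Method: check if candidate is substring of word+word
"ruinruin" contains "irnu"? No
Is rotation = No


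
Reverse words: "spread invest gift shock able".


Original: "spread invest gift shock able"
Words (1..n): spread | invest | gift | shock | able
Reversed (n..1): able | shock | gift | invest | spread
Result = "able shock gift invest spread"


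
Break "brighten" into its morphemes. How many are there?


Word: "brighten"
Morphemes: bright | -en
Each morpheme carries meaning
= 2 morphemes


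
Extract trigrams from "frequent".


Word: "frequent" (length 8)
Number of trigrams = 8 - 3 + 1 = 6
  Position 0: "fre"
  Position 1: "req"
  Position 2: "equ"
  Position 3: "que"
  Position 4: "uen"
  Position 5: "ent"
Trigrams = "fre", "req", "equ", "que", "uen", "ent"


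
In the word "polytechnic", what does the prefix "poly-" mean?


Prefix: poly-
As in: polytechnic -> poly- + technic
Meaning = many


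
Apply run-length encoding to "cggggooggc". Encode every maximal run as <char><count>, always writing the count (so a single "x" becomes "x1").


String: "cggggooggc"
Scanning for consecutive runs:
  'c' x 1
  'g' x 4
  'o' x 2
  'g' x 2
  'c' x 1
RLE = "c1g4o2g2c1"


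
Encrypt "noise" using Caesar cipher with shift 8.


Word: "noise"
Shift: 8
Each letter → (letter + shift) mod 26:
  'n' (13) + 8 = 21 → 'v'
  'o' (14) + 8 = 22 → 'w'
  'i' (8) + 8 = 16 → 'q'
  's' (18) + 8 = 0 → 'a'
  'e' (4) + 8 = 12 → 'm'
Result = "vwqam"


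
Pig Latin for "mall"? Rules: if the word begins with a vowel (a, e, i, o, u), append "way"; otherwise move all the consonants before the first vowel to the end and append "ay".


Word: "mall"
Starts with consonant(s) → move to end, add 'ay'
Consonant cluster: "m"
Pig Latin = "allmay"


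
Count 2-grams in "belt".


Word: "belt" (length 4)
Number of 2-grams = length - 2 + 1 = 4 - 2 + 1
= 3


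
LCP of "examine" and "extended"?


Word 1: "examine"
Word 2: "extended"
Comparing from start:
  Pos 0: 'e' == 'e'
  Pos 1: 'x' == 'x'
  Pos 2: 'a' != 't' (stop)
LCP = "ex" (length 2)


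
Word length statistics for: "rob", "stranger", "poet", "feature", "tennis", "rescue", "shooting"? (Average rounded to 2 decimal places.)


Lengths: "rob"=3, "stranger"=8, "poet"=4, "feature"=7, "tennis"=6, "rescue"=6, "shooting"=8
Sum = 42, Count = 7
Average = 42/7 = 6.00
= avg=6.00, min=3, max=8


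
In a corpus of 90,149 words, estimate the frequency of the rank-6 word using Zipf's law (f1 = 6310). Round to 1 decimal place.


Zipf's law: f(r) = f(1) / r
f(1) = 6310
f(6) = 6310 / 6
= 1051.7 occurrences


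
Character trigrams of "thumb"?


Word: "thumb" (length 5)
Number of trigrams = 5 - 3 + 1 = 3
  Position 0: "thu"
  Position 1: "hum"
  Position 2: "umb"
Trigrams = "thu", "hum", "umb"


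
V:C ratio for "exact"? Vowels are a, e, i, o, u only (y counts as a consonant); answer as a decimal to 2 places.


Word: "exact"
Vowels (a,e,i,o,u): 2
Consonants: 3
Ratio = 2/3
= 0.67


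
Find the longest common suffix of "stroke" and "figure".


Word 1: "stroke"
Word 2: "figure"
Comparing from end:
  Pos -1: 'e' == 'e'
  Pos -2: 'k' != 'r' (stop)
LCS = "e" (length 1)


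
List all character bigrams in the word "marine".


Word: "marine" (length 6)
Number of bigrams = 6 - 2 + 1 = 5
  Position 0: "ma"
  Position 1: "ar"
  Position 2: "ri"
  Position 3: "in"
  Position 4: "ne"
Bigrams = "ma", "ar", "ri", "in", "ne"


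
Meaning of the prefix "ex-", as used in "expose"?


Prefix: ex-
As in: expose -> ex- + pose
Meaning = out / former


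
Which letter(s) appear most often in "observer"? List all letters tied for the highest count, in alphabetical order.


Word: "observer"
Letter counts:
  'b': 1
  'e': 2
  'o': 1
  'r': 2
  's': 1
  'v': 1
Maximum count = 2
Most frequent = 'e', 'r' (2 times each)


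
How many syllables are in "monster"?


Word: "monster"
Syllable breakdown: mon / ster
Counting: 2 parts
= 2 syllables


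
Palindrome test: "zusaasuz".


Word: "zusaasuz"
Reversed: "zusaasuz"
Forward == Backward? zusaasuz == zusaasuz
Palindrome = Yes


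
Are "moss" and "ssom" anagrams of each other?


Word 1: "moss" → sorted: moss
Word 2: "ssom" → sorted: moss
Same letters? moss == moss
Anagram = Yes


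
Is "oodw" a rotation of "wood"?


Word: "wood", Candidate: "oodw"
Method: check if candidate is substring of word+word
"woodwood" contains "oodw"? Yes
Is rotation = Yes


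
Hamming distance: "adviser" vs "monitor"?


Comparing character by character (same length = 7):
  Pos 0: 'a' vs 'm' !=
  Pos 1: 'd' vs 'o' !=
  Pos 2: 'v' vs 'n' !=
  Pos 3: 'i' vs 'i' =
  Pos 4: 's' vs 't' !=
  Pos 5: 'e' vs 'o' !=
  Pos 6: 'r' vs 'r' =
Hamming distance = 5


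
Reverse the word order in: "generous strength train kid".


Original: "generous strength train kid"
Words (1..n): generous | strength | train | kid
Reversed (n..1): kid | train | strength | generous
Result = "kid train strength generous"


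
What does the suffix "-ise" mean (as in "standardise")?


Suffix: -ise
Example: standardise = standard + -ise
Meaning = to make


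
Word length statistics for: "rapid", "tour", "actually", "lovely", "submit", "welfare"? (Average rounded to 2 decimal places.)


Lengths: "rapid"=5, "tour"=4, "actually"=8, "lovely"=6, "submit"=6, "welfare"=7
Sum = 36, Count = 6
Average = 36/6 = 6.00
= avg=6.00, min=4, max=8


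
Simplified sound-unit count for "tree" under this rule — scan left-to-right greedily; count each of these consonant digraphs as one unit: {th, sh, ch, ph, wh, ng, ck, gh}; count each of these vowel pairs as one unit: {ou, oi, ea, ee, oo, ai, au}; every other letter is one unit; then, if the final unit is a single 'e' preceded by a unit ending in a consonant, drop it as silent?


Word: "tree" (4 letters)
Left-to-right scan:
  1. 't' (letter)
  2. 'r' (letter)
  3. 'ee' (vowel-pair)
Units from scan: 3
Sound units = 3 units


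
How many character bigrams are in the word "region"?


Word: "region" (length 6)
Number of 2-grams = length - 2 + 1 = 6 - 2 + 1
= 5


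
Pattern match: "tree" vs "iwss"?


Pattern of "tree": [0, 1, 2, 2]
Pattern of "iwss": [0, 1, 2, 2]
Patterns match
Same pattern = Yes


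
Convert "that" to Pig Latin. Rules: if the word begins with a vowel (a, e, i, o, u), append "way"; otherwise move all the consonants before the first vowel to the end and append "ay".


Word: "that"
Starts with consonant(s) → move to end, add 'ay'
Consonant cluster: "th"
Pig Latin = "atthay"


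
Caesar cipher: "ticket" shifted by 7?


Word: "ticket"
Shift: 7
Each letter → (letter + shift) mod 26:
  't' (19) + 7 = 0 → 'a'
  'i' (8) + 7 = 15 → 'p'
  'c' (2) + 7 = 9 → 'j'
  'k' (10) + 7 = 17 → 'r'
  'e' (4) + 7 = 11 → 'l'
  't' (19) + 7 = 0 → 'a'
Result = "apjrla"


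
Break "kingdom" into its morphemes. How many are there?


Word: "kingdom"
Morphemes: king / -dom
Each morpheme carries meaning
= 2 morphemes


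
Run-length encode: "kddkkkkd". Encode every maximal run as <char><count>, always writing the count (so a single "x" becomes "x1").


String: "kddkkkkd"
Scanning for consecutive runs:
  'k' x 1
  'd' x 2
  'k' x 4
  'd' x 1
RLE = "k1d2k4d1"


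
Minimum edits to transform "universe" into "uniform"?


Word 1: "universe" (length 8)
Word 2: "uniform" (length 7)
One optimal edit sequence (insert/delete/substitute each cost 1):
  1. keep 'u'
  2. keep 'n'
  3. keep 'i'
  4. substitute 'v' -> 'f'  (+1)
  5. substitute 'e' -> 'o'  (+1)
  6. keep 'r'
  7. delete 's'  (+1)
  8. substitute 'e' -> 'm'  (+1)
Total edit operations: 4
Edit distance = 4


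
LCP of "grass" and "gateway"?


Word 1: "grass"
Word 2: "gateway"
Comparing from start:
  Pos 0: 'g' == 'g'
  Pos 1: 'r' != 'a' (stop)
LCP = "g" (length 1)


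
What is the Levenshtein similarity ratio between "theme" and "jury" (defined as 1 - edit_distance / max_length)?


Word 1: "theme" (length 5)
Word 2: "jury" (length 4)
One optimal edit sequence:
  1. delete 't'  (+1)
  2. substitute 'h' -> 'j'  (+1)
  3. substitute 'e' -> 'u'  (+1)
  4. substitute 'm' -> 'r'  (+1)
  5. substitute 'e' -> 'y'  (+1)
Edit distance = 5
Max length = max(5, 4) = 5
Similarity = 1 - 5/5
= 0.0000


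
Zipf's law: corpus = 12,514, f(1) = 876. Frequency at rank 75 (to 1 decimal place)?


Zipf's law: f(r) = f(1) / r
f(1) = 876
f(75) = 876 / 75
= 11.7 occurrences


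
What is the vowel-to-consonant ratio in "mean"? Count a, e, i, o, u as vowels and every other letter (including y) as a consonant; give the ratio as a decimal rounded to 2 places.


Word: "mean"
Vowels (a,e,i,o,u): 2
Consonants: 2
Ratio = 2/2
= 1.00


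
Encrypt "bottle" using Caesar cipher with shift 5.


Word: "bottle"
Shift: 5
Each letter → (letter + shift) mod 26:
  'b' (1) + 5 = 6 → 'g'
  'o' (14) + 5 = 19 → 't'
  't' (19) + 5 = 24 → 'y'
  't' (19) + 5 = 24 → 'y'
  'l' (11) + 5 = 16 → 'q'
  'e' (4) + 5 = 9 → 'j'
Result = "gtyyqj"


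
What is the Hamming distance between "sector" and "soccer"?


Comparing character by character (same length = 6):
  Pos 0: 's' vs 's' =
  Pos 1: 'e' vs 'o' !=
  Pos 2: 'c' vs 'c' =
  Pos 3: 't' vs 'c' !=
  Pos 4: 'o' vs 'e' !=
  Pos 5: 'r' vs 'r' =
Hamming distance = 3


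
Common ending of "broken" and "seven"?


Word 1: "broken"
Word 2: "seven"
Comparing from end:
  Pos -1: 'n' == 'n'
  Pos -2: 'e' == 'e'
  Pos -3: 'k' != 'v' (stop)
LCS = "en" (length 2)


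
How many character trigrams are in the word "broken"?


Word: "broken" (length 6)
Number of 3-grams = length - 3 + 1 = 6 - 3 + 1
= 4


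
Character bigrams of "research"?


Word: "research" (length 8)
Number of bigrams = 8 - 2 + 1 = 7
  Position 0: "re"
  Position 1: "es"
  Position 2: "se"
  Position 3: "ea"
  Position 4: "ar"
  Position 5: "rc"
  Position 6: "ch"
Bigrams = "re", "es", "se", "ea", "ar", "rc", "ch"


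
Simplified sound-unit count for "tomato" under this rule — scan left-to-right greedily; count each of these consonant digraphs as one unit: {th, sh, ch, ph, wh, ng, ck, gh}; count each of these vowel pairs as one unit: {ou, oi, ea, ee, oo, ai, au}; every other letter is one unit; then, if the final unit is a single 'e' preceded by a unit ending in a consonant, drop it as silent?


Word: "tomato" (6 letters)
Left-to-right scan:
  [1] 't' (letter)
  [2] 'o' (letter)
  [3] 'm' (letter)
  [4] 'a' (letter)
  [5] 't' (letter)
  [6] 'o' (letter)
Units from scan: 6
Sound units = 6 units


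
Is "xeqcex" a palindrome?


Word: "xeqcex"
Reversed: "xecqex"
Forward == Backward? xeqcex != xecqex
Palindrome = No


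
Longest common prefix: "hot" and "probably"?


Word 1: "hot"
Word 2: "probably"
Comparing from start:
  Pos 0: 'h' != 'p' (stop)
LCP = "" (length 0)


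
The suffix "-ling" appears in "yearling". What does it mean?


Suffix: -ling
Example: yearling = year + -ling
Meaning = small / young


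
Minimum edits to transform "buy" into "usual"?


Word 1: "buy" (length 3)
Word 2: "usual" (length 5)
One optimal edit sequence (insert/delete/substitute each cost 1):
  1. insert 'u'  (+1)
  2. substitute 'b' -> 's'  (+1)
  3. keep 'u'
  4. insert 'a'  (+1)
  5. substitute 'y' -> 'l'  (+1)
Total edit operations: 4
Edit distance = 4


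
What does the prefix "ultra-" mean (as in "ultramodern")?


Prefix: ultra-
Example: ultramodern (ultra- + modern)
Meaning = beyond


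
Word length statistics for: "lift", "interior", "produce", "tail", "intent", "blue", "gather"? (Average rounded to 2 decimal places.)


Lengths: "lift"=4, "interior"=8, "produce"=7, "tail"=4, "intent"=6, "blue"=4, "gather"=6
Sum = 39, Count = 7
Average = 39/7 = 5.57
= avg=5.57, min=4, max=8


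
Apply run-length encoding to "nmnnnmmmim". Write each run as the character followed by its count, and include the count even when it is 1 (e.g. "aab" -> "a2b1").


String: "nmnnnmmmim"
Scanning for consecutive runs:
  'n' x 1
  'm' x 1
  'n' x 3
  'm' x 3
  'i' x 1
  'm' x 1
RLE = "n1m1n3m3i1m1"


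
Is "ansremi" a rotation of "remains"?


Word: "remains", Candidate: "ansremi"
Method: check if candidate is substring of word+word
"remainsremains" contains "ansremi"? No
Is rotation = No


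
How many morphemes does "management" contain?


Word: "management"
Morphemes: manage / -ment
Each morpheme carries meaning
= 2 morphemes


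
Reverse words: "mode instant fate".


Original: "mode instant fate"
Words (1..n): mode | instant | fate
Reversed (n..1): fate | instant | mode
Result = "fate instant mode"


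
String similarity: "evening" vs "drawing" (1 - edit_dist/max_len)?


Word 1: "evening" (length 7)
Word 2: "drawing" (length 7)
One optimal edit sequence:
  1. substitute 'e' -> 'd'  (+1)
  2. substitute 'v' -> 'r'  (+1)
  3. substitute 'e' -> 'a'  (+1)
  4. substitute 'n' -> 'w'  (+1)
  5. keep 'i'
  6. keep 'n'
  7. keep 'g'
Edit distance = 4
Max length = max(7, 7) = 7
Similarity = 1 - 4/7
= 0.4286


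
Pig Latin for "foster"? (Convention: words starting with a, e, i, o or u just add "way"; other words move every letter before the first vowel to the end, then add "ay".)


Word: "foster"
Starts with consonant(s) → move to end, add 'ay'
Consonant cluster: "f"
Pig Latin = "osterfay"


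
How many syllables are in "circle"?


Word: "circle"
Syllable breakdown: cir / cle
Counting: 2 parts
= 2 syllables


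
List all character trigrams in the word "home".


Word: "home" (length 4)
Number of trigrams = 4 - 3 + 1 = 2
  Position 0: "hom"
  Position 1: "ome"
Trigrams = "hom", "ome"


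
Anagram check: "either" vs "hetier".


Word 1: "either" → sorted: eehirt
Word 2: "hetier" → sorted: eehirt
Same letters? eehirt == eehirt
Anagram = Yes


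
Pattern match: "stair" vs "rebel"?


Pattern of "stair": [0, 1, 2, 3, 4]
Pattern of "rebel": [0, 1, 2, 1, 3]
Patterns do not match
Same pattern = No


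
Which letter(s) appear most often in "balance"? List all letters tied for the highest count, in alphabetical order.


Word: "balance"
Letter counts:
  'a': 2
  'b': 1
  'c': 1
  'e': 1
  'l': 1
  'n': 1
Maximum count = 2
Most frequent = 'a' (2 times each)


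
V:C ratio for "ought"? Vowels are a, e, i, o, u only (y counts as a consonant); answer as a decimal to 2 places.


Word: "ought"
Vowels (a,e,i,o,u): 2
Consonants: 3
Ratio = 2/3
= 0.67


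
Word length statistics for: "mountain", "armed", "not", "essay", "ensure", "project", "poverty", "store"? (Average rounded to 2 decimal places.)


Lengths: "mountain"=8, "armed"=5, "not"=3, "essay"=5, "ensure"=6, "project"=7, "poverty"=7, "store"=5
Sum = 46, Count = 8
Average = 46/8 = 5.75
= avg=5.75, min=3, max=8


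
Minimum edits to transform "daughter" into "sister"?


Word 1: "daughter" (length 8)
Word 2: "sister" (length 6)
One optimal edit sequence (insert/delete/substitute each cost 1):
  1. delete 'd'  (+1)
  2. delete 'a'  (+1)
  3. substitute 'u' -> 's'  (+1)
  4. substitute 'g' -> 'i'  (+1)
  5. substitute 'h' -> 's'  (+1)
  6. keep 't'
  7. keep 'e'
  8. keep 'r'
Total edit operations: 5
Edit distance = 5


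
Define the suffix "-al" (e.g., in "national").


Suffix: -al
As in: national -> nation + -al
Meaning = relating to


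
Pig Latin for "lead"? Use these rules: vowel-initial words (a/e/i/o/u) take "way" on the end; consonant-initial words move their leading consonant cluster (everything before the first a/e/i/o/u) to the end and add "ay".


Word: "lead"
Starts with consonant(s) → move to end, add 'ay'
Consonant cluster: "l"
Pig Latin = "eadlay"


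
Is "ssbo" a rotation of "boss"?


Word: "boss", Candidate: "ssbo"
Method: check if candidate is substring of word+word
"bossboss" contains "ssbo"? Yes
Is rotation = Yes


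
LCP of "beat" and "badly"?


Word 1: "beat"
Word 2: "badly"
Comparing from start:
  Pos 0: 'b' == 'b'
  Pos 1: 'e' != 'a' (stop)
LCP = "b" (length 1)


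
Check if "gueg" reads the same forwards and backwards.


Word: "gueg"
Reversed: "geug"
Forward == Backward? gueg != geug
Palindrome = No


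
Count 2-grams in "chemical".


Word: "chemical" (length 8)
Number of 2-grams = length - 2 + 1 = 8 - 2 + 1
= 7


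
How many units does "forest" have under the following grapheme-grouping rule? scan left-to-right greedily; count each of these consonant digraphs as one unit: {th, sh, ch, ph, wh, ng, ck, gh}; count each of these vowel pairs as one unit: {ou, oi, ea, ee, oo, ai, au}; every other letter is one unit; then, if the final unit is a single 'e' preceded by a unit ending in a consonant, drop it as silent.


Word: "forest" (6 letters)
Left-to-right scan:
  (1) 'f' (letter)
  (2) 'o' (letter)
  (3) 'r' (letter)
  (4) 'e' (letter)
  (5) 's' (letter)
  (6) 't' (letter)
Units from scan: 6
Sound units = 6 units


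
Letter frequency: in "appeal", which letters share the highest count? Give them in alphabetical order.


Word: "appeal"
Letter counts:
  'a': 2
  'e': 1
  'l': 1
  'p': 2
Maximum count = 2
Most frequent = 'a', 'p' (2 times each)


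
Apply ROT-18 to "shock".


Word: "shock"
Shift: 18
Each letter → (letter + shift) mod 26:
  's' (18) + 18 = 10 → 'k'
  'h' (7) + 18 = 25 → 'z'
  'o' (14) + 18 = 6 → 'g'
  'c' (2) + 18 = 20 → 'u'
  'k' (10) + 18 = 2 → 'c'
Result = "kzguc"


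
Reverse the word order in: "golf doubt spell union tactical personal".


Original: "golf doubt spell union tactical personal"
Words (1..n): golf | doubt | spell | union | tactical | personal
Reversed (n..1): personal | tactical | union | spell | doubt | golf
Result = "personal tactical union spell doubt golf"


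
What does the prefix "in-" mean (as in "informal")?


Prefix: in-
As in: informal -> in- + formal
Meaning = not / into


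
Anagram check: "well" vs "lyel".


Word 1: "well" → sorted: ellw
Word 2: "lyel" → sorted: elly
Same letters? ellw != elly
Anagram = No


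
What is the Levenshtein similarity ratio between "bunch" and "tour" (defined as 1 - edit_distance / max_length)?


Word 1: "bunch" (length 5)
Word 2: "tour" (length 4)
One optimal edit sequence:
  1. delete 'b'  (+1)
  2. substitute 'u' -> 't'  (+1)
  3. substitute 'n' -> 'o'  (+1)
  4. substitute 'c' -> 'u'  (+1)
  5. substitute 'h' -> 'r'  (+1)
Edit distance = 5
Max length = max(5, 4) = 5
Similarity = 1 - 5/5
= 0.0000


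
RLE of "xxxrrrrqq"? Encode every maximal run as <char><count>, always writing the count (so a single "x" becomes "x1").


String: "xxxrrrrqq"
Scanning for consecutive runs:
  'x' x 3
  'r' x 4
  'q' x 2
RLE = "x3r4q2"


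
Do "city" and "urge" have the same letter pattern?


Pattern of "city": [0, 1, 2, 3]
Pattern of "urge": [0, 1, 2, 3]
Patterns match
Same pattern = Yes


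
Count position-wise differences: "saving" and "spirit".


Comparing character by character (same length = 6):
  Pos 0: 's' vs 's' =
  Pos 1: 'a' vs 'p' !=
  Pos 2: 'v' vs 'i' !=
  Pos 3: 'i' vs 'r' !=
  Pos 4: 'n' vs 'i' !=
  Pos 5: 'g' vs 't' !=
Hamming distance = 5


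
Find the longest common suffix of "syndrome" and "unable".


Word 1: "syndrome"
Word 2: "unable"
Comparing from end:
  Pos -1: 'e' == 'e'
  Pos -2: 'm' != 'l' (stop)
LCS = "e" (length 1)


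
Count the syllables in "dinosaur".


Word: "dinosaur"
Syllable breakdown: di | no | saur
Counting: 3 parts
= 3 syllables


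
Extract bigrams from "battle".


Word: "battle" (length 6)
Number of bigrams = 6 - 2 + 1 = 5
  Position 0: "ba"
  Position 1: "at"
  Position 2: "tt"
  Position 3: "tl"
  Position 4: "le"
Bigrams = "ba", "at", "tt", "tl", "le"


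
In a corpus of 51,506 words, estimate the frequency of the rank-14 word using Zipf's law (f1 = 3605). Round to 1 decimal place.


Zipf's law: f(r) = f(1) / r
f(1) = 3605
f(14) = 3605 / 14
= 257.5 occurrences


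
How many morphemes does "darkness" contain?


Word: "darkness"
Morphemes: dark + -ness
Each morpheme carries meaning
= 2 morphemes


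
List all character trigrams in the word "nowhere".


Word: "nowhere" (length 7)
Number of trigrams = 7 - 3 + 1 = 5
  Position 0: "now"
  Position 1: "owh"
  Position 2: "whe"
  Position 3: "her"
  Position 4: "ere"
Trigrams = "now", "owh", "whe", "her", "ere"


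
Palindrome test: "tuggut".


Word: "tuggut"
Reversed: "tuggut"
Forward == Backward? tuggut == tuggut
Palindrome = Yes


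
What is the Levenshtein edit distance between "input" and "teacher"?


Word 1: "input" (length 5)
Word 2: "teacher" (length 7)
One optimal edit sequence (insert/delete/substitute each cost 1):
  1. insert 't'  (+1)
  2. insert 'e'  (+1)
  3. substitute 'i' -> 'a'  (+1)
  4. substitute 'n' -> 'c'  (+1)
  5. substitute 'p' -> 'h'  (+1)
  6. substitute 'u' -> 'e'  (+1)
  7. substitute 't' -> 'r'  (+1)
Total edit operations: 7
Edit distance = 7


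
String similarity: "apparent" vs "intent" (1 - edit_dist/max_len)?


Word 1: "apparent" (length 8)
Word 2: "intent" (length 6)
One optimal edit sequence:
  1. delete 'a'  (+1)
  2. delete 'p'  (+1)
  3. substitute 'p' -> 'i'  (+1)
  4. substitute 'a' -> 'n'  (+1)
  5. substitute 'r' -> 't'  (+1)
  6. keep 'e'
  7. keep 'n'
  8. keep 't'
Edit distance = 5
Max length = max(8, 6) = 8
Similarity = 1 - 5/8
= 0.3750


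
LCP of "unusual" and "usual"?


Word 1: "unusual"
Word 2: "usual"
Comparing from start:
  Pos 0: 'u' == 'u'
  Pos 1: 'n' != 's' (stop)
LCP = "u" (length 1)


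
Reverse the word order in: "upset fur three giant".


Original: "upset fur three giant"
Words (1..n): upset | fur | three | giant
Reversed (n..1): giant | three | fur | upset
Result = "giant three fur upset"


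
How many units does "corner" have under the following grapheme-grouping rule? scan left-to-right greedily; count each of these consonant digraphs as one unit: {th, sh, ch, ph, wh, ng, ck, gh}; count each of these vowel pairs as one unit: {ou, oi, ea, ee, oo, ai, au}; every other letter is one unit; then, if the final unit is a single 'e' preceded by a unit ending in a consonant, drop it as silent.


Word: "corner" (6 letters)
Left-to-right scan:
  [1] 'c' (letter)
  [2] 'o' (letter)
  [3] 'r' (letter)
  [4] 'n' (letter)
  [5] 'e' (letter)
  [6] 'r' (letter)
Units from scan: 6
Sound units = 6 units


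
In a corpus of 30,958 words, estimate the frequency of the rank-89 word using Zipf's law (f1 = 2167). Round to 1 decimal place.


Zipf's law: f(r) = f(1) / r
f(1) = 2167
f(89) = 2167 / 89
= 24.3 occurrences


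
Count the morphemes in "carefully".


Word: "carefully"
Morphemes: care | -ful | -ly
Each morpheme carries meaning
= 3 morphemes


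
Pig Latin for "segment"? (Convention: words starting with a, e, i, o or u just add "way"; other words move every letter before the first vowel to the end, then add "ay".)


Word: "segment"
Starts with consonant(s) → move to end, add 'ay'
Consonant cluster: "s"
Pig Latin = "egmentsay"


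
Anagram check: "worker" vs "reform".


Word 1: "worker" → sorted: ekorrw
Word 2: "reform" → sorted: efmorr
Same letters? ekorrw != efmorr
Anagram = No


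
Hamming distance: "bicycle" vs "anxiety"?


Comparing character by character (same length = 7):
  Pos 0: 'b' vs 'a' !=
  Pos 1: 'i' vs 'n' !=
  Pos 2: 'c' vs 'x' !=
  Pos 3: 'y' vs 'i' !=
  Pos 4: 'c' vs 'e' !=
  Pos 5: 'l' vs 't' !=
  Pos 6: 'e' vs 'y' !=
Hamming distance = 7


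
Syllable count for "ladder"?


Word: "ladder"
Syllable breakdown: lad · der
Counting: 2 parts
= 2 syllables


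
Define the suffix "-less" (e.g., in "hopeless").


Suffix: -less
As in: hopeless -> hope + -less
Meaning = without


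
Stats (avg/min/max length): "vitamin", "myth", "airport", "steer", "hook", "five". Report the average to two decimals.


Lengths: "vitamin"=7, "myth"=4, "airport"=7, "steer"=5, "hook"=4, "five"=4
Sum = 31, Count = 6
Average = 31/6 = 5.17
= avg=5.17, min=4, max=7


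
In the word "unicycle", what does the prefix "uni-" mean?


Prefix: uni-
As in: unicycle -> uni- + cycle
Meaning = one


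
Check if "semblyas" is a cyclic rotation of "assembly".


Word: "assembly", Candidate: "semblyas"
Method: check if candidate is substring of word+word
"assemblyassembly" contains "semblyas"? Yes
Is rotation = Yes


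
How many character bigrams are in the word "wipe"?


Word: "wipe" (length 4)
Number of 2-grams = length - 2 + 1 = 4 - 2 + 1
= 3


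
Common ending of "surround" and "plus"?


Word 1: "surround"
Word 2: "plus"
Comparing from end:
  Pos -1: 'd' != 's' (stop)
LCS = "" (length 0)


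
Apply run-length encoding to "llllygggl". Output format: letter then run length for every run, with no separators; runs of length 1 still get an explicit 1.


String: "llllygggl"
Scanning for consecutive runs:
  'l' x 4
  'y' x 1
  'g' x 3
  'l' x 1
RLE = "l4y1g3l1"


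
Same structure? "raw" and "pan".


Pattern of "raw": [0, 1, 2]
Pattern of "pan": [0, 1, 2]
Patterns match
Same pattern = Yes


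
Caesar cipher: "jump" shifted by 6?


Word: "jump"
Shift: 6
Each letter → (letter + shift) mod 26:
  'j' (9) + 6 = 15 → 'p'
  'u' (20) + 6 = 0 → 'a'
  'm' (12) + 6 = 18 → 's'
  'p' (15) + 6 = 21 → 'v'
Result = "pasv"


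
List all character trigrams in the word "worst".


Word: "worst" (length 5)
Number of trigrams = 5 - 3 + 1 = 3
  Position 0: "wor"
  Position 1: "ors"
  Position 2: "rst"
Trigrams = "wor", "ors", "rst"


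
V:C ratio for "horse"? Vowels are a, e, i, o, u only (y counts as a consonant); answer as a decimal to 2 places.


Word: "horse"
Vowels (a,e,i,o,u): 2
Consonants: 3
Ratio = 2/3
= 0.67


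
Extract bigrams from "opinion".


Word: "opinion" (length 7)
Number of bigrams = 7 - 2 + 1 = 6
  Position 0: "op"
  Position 1: "pi"
  Position 2: "in"
  Position 3: "ni"
  Position 4: "io"
  Position 5: "on"
Bigrams = "op", "pi", "in", "ni", "io", "on"


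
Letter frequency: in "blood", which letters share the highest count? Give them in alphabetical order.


Word: "blood"
Letter counts:
  'b': 1
  'd': 1
  'l': 1
  'o': 2
Maximum count = 2
Most frequent = 'o' (2 times each)


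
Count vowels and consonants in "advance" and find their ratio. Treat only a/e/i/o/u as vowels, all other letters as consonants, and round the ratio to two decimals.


Word: "advance"
Vowels (a,e,i,o,u): 3
Consonants: 4
Ratio = 3/4
= 0.75


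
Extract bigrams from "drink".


Word: "drink" (length 5)
Number of bigrams = 5 - 2 + 1 = 4
  Position 0: "dr"
  Position 1: "ri"
  Position 2: "in"
  Position 3: "nk"
Bigrams = "dr", "ri", "in", "nk"


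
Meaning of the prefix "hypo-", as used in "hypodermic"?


Prefix: hypo-
Example: hypodermic = hypo- + dermic
Meaning = under / below normal


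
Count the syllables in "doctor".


Word: "doctor"
Syllable breakdown: doc-tor
Counting: 2 parts
= 2 syllables


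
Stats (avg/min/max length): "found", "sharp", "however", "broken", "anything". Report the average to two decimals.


Lengths: "found"=5, "sharp"=5, "however"=7, "broken"=6, "anything"=8
Sum = 31, Count = 5
Average = 31/5 = 6.20
= avg=6.20, min=5, max=8


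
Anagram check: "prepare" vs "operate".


Word 1: "prepare" → sorted: aeepprr
Word 2: "operate" → sorted: aeeoprt
Same letters? aeepprr != aeeoprt
Anagram = No


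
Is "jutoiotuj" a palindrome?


Word: "jutoiotuj"
Reversed: "jutoiotuj"
Forward == Backward? jutoiotuj == jutoiotuj
Palindrome = Yes


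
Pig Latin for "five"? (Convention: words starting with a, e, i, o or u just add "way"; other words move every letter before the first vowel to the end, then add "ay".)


Word: "five"
Starts with consonant(s) → move to end, add 'ay'
Consonant cluster: "f"
Pig Latin = "ivefay"


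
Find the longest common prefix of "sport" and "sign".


Word 1: "sport"
Word 2: "sign"
Comparing from start:
  Pos 0: 's' == 's'
  Pos 1: 'p' != 'i' (stop)
LCP = "s" (length 1)


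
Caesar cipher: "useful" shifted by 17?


Word: "useful"
Shift: 17
Each letter → (letter + shift) mod 26:
  'u' (20) + 17 = 11 → 'l'
  's' (18) + 17 = 9 → 'j'
  'e' (4) + 17 = 21 → 'v'
  'f' (5) + 17 = 22 → 'w'
  'u' (20) + 17 = 11 → 'l'
  'l' (11) + 17 = 2 → 'c'
Result = "ljvwlc"


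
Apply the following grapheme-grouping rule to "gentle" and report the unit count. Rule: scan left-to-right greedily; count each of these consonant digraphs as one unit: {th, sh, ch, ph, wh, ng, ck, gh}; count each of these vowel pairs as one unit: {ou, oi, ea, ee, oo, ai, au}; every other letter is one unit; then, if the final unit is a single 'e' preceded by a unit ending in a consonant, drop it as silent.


Word: "gentle" (6 letters)
Left-to-right scan:
  [1] 'g' (letter)
  [2] 'e' (letter)
  [3] 'n' (letter)
  [4] 't' (letter)
  [5] 'l' (letter)
  [6] 'e' (letter)
Units from scan: 6
Final unit is 'e' after a consonant -> drop as silent (-1)
Sound units = 5 units


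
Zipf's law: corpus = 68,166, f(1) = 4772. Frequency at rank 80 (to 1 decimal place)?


Zipf's law: f(r) = f(1) / r
f(1) = 4772
f(80) = 4772 / 80
= 59.7 occurrences


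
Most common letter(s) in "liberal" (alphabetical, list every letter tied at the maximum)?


Word: "liberal"
Letter counts:
  'a': 1
  'b': 1
  'e': 1
  'i': 1
  'l': 2
  'r': 1
Maximum count = 2
Most frequent = 'l' (2 times each)


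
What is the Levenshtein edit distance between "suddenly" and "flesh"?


Word 1: "suddenly" (length 8)
Word 2: "flesh" (length 5)
One optimal edit sequence (insert/delete/substitute each cost 1):
  1. delete 's'  (+1)
  2. delete 'u'  (+1)
  3. substitute 'd' -> 'f'  (+1)
  4. substitute 'd' -> 'l'  (+1)
  5. keep 'e'
  6. delete 'n'  (+1)
  7. substitute 'l' -> 's'  (+1)
  8. substitute 'y' -> 'h'  (+1)
Total edit operations: 7
Edit distance = 7


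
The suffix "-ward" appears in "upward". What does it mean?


Suffix: -ward
Example: upward (up + -ward)
Meaning = in the direction of


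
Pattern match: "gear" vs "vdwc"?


Pattern of "gear": [0, 1, 2, 3]
Pattern of "vdwc": [0, 1, 2, 3]
Patterns match
Same pattern = Yes


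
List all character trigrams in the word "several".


Word: "several" (length 7)
Number of trigrams = 7 - 3 + 1 = 5
  Position 0: "sev"
  Position 1: "eve"
  Position 2: "ver"
  Position 3: "era"
  Position 4: "ral"
Trigrams = "sev", "eve", "ver", "era", "ral"


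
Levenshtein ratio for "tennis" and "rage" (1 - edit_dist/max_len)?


Word 1: "tennis" (length 6)
Word 2: "rage" (length 4)
One optimal edit sequence:
  1. delete 't'  (+1)
  2. delete 'e'  (+1)
  3. substitute 'n' -> 'r'  (+1)
  4. substitute 'n' -> 'a'  (+1)
  5. substitute 'i' -> 'g'  (+1)
  6. substitute 's' -> 'e'  (+1)
Edit distance = 6
Max length = max(6, 4) = 6
Similarity = 1 - 6/6
= 0.0000


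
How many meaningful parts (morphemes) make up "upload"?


Word: "upload"
Morphemes: up- | load
Each morpheme carries meaning
= 2 morphemes


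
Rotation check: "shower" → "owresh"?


Word: "shower", Candidate: "owresh"
Method: check if candidate is substring of word+word
"showershower" contains "owresh"? No
Is rotation = No


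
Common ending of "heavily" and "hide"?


Word 1: "heavily"
Word 2: "hide"
Comparing from end:
  Pos -1: 'y' != 'e' (stop)
LCS = "" (length 0)


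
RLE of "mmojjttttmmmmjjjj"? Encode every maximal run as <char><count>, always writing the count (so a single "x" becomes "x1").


String: "mmojjttttmmmmjjjj"
Scanning for consecutive runs:
  'm' x 2
  'o' x 1
  'j' x 2
  't' x 4
  'm' x 4
  'j' x 4
RLE = "m2o1j2t4m4j4"


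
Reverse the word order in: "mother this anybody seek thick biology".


Original: "mother this anybody seek thick biology"
Words (1..n): mother | this | anybody | seek | thick | biology
Reversed (n..1): biology | thick | seek | anybody | this | mother
Result = "biology thick seek anybody this mother"


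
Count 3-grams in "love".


Word: "love" (length 4)
Number of 3-grams = length - 3 + 1 = 4 - 3 + 1
= 2


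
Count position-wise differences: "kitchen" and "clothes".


Comparing character by character (same length = 7):
  Pos 0: 'k' vs 'c' !=
  Pos 1: 'i' vs 'l' !=
  Pos 2: 't' vs 'o' !=
  Pos 3: 'c' vs 't' !=
  Pos 4: 'h' vs 'h' =
  Pos 5: 'e' vs 'e' =
  Pos 6: 'n' vs 's' !=
Hamming distance = 5


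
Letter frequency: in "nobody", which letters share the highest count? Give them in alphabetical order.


Word: "nobody"
Letter counts:
  'b': 1
  'd': 1
  'n': 1
  'o': 2
  'y': 1
Maximum count = 2
Most frequent = 'o' (2 times each)


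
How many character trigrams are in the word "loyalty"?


Word: "loyalty" (length 7)
Number of 3-grams = length - 3 + 1 = 7 - 3 + 1
= 5


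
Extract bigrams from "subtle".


Word: "subtle" (length 6)
Number of bigrams = 6 - 2 + 1 = 5
  Position 0: "su"
  Position 1: "ub"
  Position 2: "bt"
  Position 3: "tl"
  Position 4: "le"
Bigrams = "su", "ub", "bt", "tl", "le"


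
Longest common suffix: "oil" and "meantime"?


Word 1: "oil"
Word 2: "meantime"
Comparing from end:
  Pos -1: 'l' != 'e' (stop)
LCS = "" (length 0)


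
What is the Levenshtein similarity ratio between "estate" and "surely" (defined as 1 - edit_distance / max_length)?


Word 1: "estate" (length 6)
Word 2: "surely" (length 6)
One optimal edit sequence:
  1. substitute 'e' -> 's'  (+1)
  2. substitute 's' -> 'u'  (+1)
  3. substitute 't' -> 'r'  (+1)
  4. substitute 'a' -> 'e'  (+1)
  5. substitute 't' -> 'l'  (+1)
  6. substitute 'e' -> 'y'  (+1)
Edit distance = 6
Max length = max(6, 6) = 6
Similarity = 1 - 6/6
= 0.0000


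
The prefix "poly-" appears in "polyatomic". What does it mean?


Prefix: poly-
Example: polyatomic = poly- + atomic
Meaning = many


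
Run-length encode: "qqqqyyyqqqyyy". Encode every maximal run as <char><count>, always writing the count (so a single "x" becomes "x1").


String: "qqqqyyyqqqyyy"
Scanning for consecutive runs:
  'q' x 4
  'y' x 3
  'q' x 3
  'y' x 3
RLE = "q4y3q3y3"


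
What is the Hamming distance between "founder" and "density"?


Comparing character by character (same length = 7):
  Pos 0: 'f' vs 'd' !=
  Pos 1: 'o' vs 'e' !=
  Pos 2: 'u' vs 'n' !=
  Pos 3: 'n' vs 's' !=
  Pos 4: 'd' vs 'i' !=
  Pos 5: 'e' vs 't' !=
  Pos 6: 'r' vs 'y' !=
Hamming distance = 7


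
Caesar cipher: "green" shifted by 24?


Word: "green"
Shift: 24
Each letter → (letter + shift) mod 26:
  'g' (6) + 24 = 4 → 'e'
  'r' (17) + 24 = 15 → 'p'
  'e' (4) + 24 = 2 → 'c'
  'e' (4) + 24 = 2 → 'c'
  'n' (13) + 24 = 11 → 'l'
Result = "epccl"


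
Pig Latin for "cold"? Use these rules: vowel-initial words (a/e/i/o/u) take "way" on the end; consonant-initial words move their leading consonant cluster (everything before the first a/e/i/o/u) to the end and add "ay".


Word: "cold"
Starts with consonant(s) → move to end, add 'ay'
Consonant cluster: "c"
Pig Latin = "oldcay"


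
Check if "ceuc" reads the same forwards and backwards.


Word: "ceuc"
Reversed: "cuec"
Forward == Backward? ceuc != cuec
Palindrome = No


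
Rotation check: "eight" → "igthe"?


Word: "eight", Candidate: "igthe"
Method: check if candidate is substring of word+word
"eighteight" contains "igthe"? No
Is rotation = No


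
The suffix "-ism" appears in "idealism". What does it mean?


Suffix: -ism
Example: idealism = ideal + -ism
Meaning = belief / practice


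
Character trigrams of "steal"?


Word: "steal" (length 5)
Number of trigrams = 5 - 3 + 1 = 3
  Position 0: "ste"
  Position 1: "tea"
  Position 2: "eal"
Trigrams = "ste", "tea", "eal"


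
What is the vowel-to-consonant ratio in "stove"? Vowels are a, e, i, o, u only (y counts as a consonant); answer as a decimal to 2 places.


Word: "stove"
Vowels (a,e,i,o,u): 2
Consonants: 3
Ratio = 2/3
= 0.67


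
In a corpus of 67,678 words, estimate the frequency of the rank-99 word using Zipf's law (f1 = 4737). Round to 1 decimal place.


Zipf's law: f(r) = f(1) / r
f(1) = 4737
f(99) = 4737 / 99
= 47.8 occurrences


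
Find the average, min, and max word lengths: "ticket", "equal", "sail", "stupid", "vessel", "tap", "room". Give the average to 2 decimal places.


Lengths: "ticket"=6, "equal"=5, "sail"=4, "stupid"=6, "vessel"=6, "tap"=3, "room"=4
Sum = 34, Count = 7
Average = 34/7 = 4.86
= avg=4.86, min=3, max=6
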